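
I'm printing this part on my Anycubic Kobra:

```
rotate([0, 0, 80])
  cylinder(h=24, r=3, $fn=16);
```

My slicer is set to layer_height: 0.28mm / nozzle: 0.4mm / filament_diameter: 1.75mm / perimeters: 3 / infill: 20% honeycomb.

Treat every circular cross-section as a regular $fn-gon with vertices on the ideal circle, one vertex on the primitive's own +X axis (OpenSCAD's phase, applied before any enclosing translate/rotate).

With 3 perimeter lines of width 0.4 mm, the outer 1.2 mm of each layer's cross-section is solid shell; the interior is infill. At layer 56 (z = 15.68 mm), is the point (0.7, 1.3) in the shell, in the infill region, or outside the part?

infill

At z = 15.68 mm: the cylinder: section is a regular 16-gon, circumradius r=3; (whole slice rotated 80° about Z — lengths, areas and connectivity unchanged). Overall, the cross-section is a single solid region. Undo the 80° rotation: the query point maps to (1.402, -0.464) in the un-rotated model frame. The nearest boundary edge runs (2.77, -1.15)→(3.00, 0.00); distance from the point to it = 1.48 mm. The point is inside the cross-section and 1.48 mm from the nearest boundary — more than the 1.2 mm shell width (3 × 0.4), so it's in the infill interior.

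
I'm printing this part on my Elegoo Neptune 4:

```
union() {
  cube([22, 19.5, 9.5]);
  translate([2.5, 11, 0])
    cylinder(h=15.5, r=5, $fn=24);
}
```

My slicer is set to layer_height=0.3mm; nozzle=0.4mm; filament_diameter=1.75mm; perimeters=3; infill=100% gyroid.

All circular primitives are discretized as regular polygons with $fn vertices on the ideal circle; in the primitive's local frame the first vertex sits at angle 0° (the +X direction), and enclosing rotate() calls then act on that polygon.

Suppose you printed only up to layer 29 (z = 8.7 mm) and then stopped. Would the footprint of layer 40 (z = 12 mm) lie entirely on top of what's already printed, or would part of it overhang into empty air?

Compare the two slices. At z = 8.7: the 22×19.5 cube contributes its full rectangle (area 429.00 mm²); the cylinder at (2.5, 11): section is a regular 24-gon, circumradius r=5 (area = (24/2)·5.000²·sin(360°/24) = 77.65 mm²); Combining (union): the regions partially overlap — summed areas 506.65 mm² minus the doubly-counted overlap 62.59 mm² gives 444.06 mm² — area = 444.06 mm². At z = 12: the cube does not reach this height (z outside [0, 9.5]); the cylinder at (2.5, 11): section is a regular 24-gon, circumradius r=5 (area = (24/2)·5.000²·sin(360°/24) = 77.65 mm²); Combining (union): only the r=5 cylinder at (2.5, 11) is present, so the union is just that shape — area = 77.65 mm². Checking containment: the cross-section at z = 12 is a subset of the cross-section at z = 8.7.

entirely on top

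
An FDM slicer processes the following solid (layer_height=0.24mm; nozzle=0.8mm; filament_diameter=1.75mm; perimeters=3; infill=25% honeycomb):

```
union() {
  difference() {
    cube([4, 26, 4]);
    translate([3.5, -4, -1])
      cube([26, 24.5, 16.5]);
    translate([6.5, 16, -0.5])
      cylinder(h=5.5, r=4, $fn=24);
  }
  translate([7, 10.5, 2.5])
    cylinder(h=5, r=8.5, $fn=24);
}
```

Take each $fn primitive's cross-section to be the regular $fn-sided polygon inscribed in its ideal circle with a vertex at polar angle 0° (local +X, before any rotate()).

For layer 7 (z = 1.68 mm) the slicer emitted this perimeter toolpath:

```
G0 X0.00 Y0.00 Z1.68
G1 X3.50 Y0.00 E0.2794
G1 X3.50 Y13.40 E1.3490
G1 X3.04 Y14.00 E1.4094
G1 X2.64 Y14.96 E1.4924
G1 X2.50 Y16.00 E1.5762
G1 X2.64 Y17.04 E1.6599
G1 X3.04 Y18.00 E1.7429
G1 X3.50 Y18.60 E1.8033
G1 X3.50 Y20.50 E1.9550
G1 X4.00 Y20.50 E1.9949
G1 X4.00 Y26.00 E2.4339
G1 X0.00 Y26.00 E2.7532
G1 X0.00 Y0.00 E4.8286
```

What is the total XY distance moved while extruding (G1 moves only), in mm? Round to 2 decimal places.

Sum the Euclidean lengths of each G1 segment: total = 60.49 mm.

60.49 mm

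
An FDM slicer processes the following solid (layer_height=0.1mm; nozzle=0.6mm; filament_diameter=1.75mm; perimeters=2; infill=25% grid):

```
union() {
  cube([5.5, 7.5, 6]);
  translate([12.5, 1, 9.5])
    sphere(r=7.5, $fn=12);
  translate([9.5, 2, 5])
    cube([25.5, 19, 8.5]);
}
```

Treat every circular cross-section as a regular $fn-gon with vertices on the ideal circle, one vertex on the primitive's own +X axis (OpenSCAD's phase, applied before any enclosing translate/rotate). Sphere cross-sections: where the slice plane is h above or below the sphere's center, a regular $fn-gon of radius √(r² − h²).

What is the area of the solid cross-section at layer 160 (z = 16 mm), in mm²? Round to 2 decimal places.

42.00 mm²

At z = 16 mm: the cube is not intersected at this z (z outside [0, 6]); the r=7.5 sphere at (12.5, 1) contributes a regular 12-gon of circumradius √(7.5²−6.5²) = 3.742 (area = (12/2)·3.742²·sin(360°/12) = 42.00 mm²); the cube at (9.5, 2) does not reach this height (z outside [5, 13.5]); Combining (union): only the r=7.5 sphere at (12.5, 1) is present, so the union is just that shape — area = 42.00 mm². Overall, the cross-section is a single solid region. Net area = 42.00 mm².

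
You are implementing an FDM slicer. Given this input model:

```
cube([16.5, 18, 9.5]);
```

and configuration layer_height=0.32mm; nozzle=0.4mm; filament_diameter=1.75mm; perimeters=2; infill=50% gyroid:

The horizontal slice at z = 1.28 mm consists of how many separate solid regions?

1

At z = 1.28 mm: the cube is present — its section is the full 16.5×18 rectangle. The result has 1 disconnected region.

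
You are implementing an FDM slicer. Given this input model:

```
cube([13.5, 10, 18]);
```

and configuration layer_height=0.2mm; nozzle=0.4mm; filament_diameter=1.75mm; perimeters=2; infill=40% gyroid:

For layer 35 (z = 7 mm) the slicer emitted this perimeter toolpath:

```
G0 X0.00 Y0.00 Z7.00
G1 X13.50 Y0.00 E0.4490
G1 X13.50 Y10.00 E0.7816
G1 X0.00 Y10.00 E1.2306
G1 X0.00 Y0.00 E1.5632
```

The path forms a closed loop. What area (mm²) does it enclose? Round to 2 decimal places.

135.00 mm²

Apply the shoelace formula to the sequence of (X, Y) vertices; enclosed area = 135.00 mm².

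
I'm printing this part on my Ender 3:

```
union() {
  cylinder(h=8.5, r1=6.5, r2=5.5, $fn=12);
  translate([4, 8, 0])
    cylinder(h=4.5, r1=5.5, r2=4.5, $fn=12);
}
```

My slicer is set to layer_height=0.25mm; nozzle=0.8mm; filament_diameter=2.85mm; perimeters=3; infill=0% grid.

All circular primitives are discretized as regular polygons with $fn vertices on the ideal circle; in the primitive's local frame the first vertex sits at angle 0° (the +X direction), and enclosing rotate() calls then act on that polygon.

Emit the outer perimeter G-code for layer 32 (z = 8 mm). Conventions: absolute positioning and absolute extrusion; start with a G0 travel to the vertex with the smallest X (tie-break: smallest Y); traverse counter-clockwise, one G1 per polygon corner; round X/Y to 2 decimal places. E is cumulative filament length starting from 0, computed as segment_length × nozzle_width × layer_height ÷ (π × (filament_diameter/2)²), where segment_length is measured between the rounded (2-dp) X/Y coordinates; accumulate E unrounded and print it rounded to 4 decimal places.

G0 X-5.56 Y0.00 Z8.00
G1 X-4.81 Y-2.78 E0.0903
G1 X-2.78 Y-4.81 E0.1803
G1 X0.00 Y-5.56 E0.2705
G1 X2.78 Y-4.81 E0.3608
G1 X4.81 Y-2.78 E0.4508
G1 X5.56 Y0.00 E0.5411
G1 X4.81 Y2.78 E0.6314
G1 X2.78 Y4.81 E0.7214
G1 X0.00 Y5.56 E0.8116
G1 X-2.78 Y4.81 E0.9019
G1 X-4.81 Y2.78 E0.9919
G1 X-5.56 Y0.00 E1.0822

At z = 8 mm: the cone contributes a regular 12-gon of circumradius 5.559 (interpolated between r1=6.5 and r2=5.5 at t=0.941); the cone at (4, 8) is absent (z outside [0, 4.5]); Merging all regions: only the cone is present, so the union is just that shape — 1 connected region. The outline is a single polygon with 12 vertices. Extrusion per mm of travel: 0.8 × 0.25 / (π × 1.425²) = 0.031351. Accumulating E over each segment gives final E = 1.0822.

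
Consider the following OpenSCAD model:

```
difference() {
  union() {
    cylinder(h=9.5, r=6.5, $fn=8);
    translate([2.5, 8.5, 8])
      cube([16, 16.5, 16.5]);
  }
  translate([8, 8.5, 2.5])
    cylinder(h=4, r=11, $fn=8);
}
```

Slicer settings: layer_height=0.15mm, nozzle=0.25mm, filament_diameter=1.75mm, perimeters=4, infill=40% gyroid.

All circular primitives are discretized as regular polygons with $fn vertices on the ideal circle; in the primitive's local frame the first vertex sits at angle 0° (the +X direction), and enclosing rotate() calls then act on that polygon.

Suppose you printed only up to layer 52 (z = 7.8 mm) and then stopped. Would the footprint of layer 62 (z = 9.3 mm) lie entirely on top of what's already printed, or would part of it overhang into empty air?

part overhangs

Compare the two slices. At z = 7.8: the r=6.5 cylinder gives a regular 8-gon of circumradius 6.5 (constant along its height) (area = (8/2)·6.500²·sin(360°/8) = 119.50 mm²); the cube at (2.5, 8.5) is absent (z outside [8, 24.5]); Taking the union: only the r=6.5 cylinder is present, so the union is just that shape — area = 119.50 mm²; the cylinder at (8, 8.5) is absent (z outside [2.5, 6.5]); Taking the first minus the rest: none of the subtracted shapes is present at this height, so that combined region is unchanged — area = 119.50 mm². At z = 9.3: the r=6.5 cylinder contributes a regular 8-gon of circumradius 6.5 (area = (8/2)·6.500²·sin(360°/8) = 119.50 mm²); the cube at (2.5, 8.5) (footprint 16×16.5) is included at this height (area 264.00 mm²); Taking the union: the 2 present regions are separate (no shared area or edge), so areas and boundary lengths simply add and each stays a separate island — area = 383.50 mm²; the cylinder at (8, 8.5) is not intersected at this z (z outside [2.5, 6.5]); Subtracting the remaining from the first: none of the subtracted shapes is present at this height, so the result so far is unchanged — area = 383.50 mm². Checking containment: at z = 9.3 the cross-section extends beyond the z = 7.8 cross-section by about 264.00 mm².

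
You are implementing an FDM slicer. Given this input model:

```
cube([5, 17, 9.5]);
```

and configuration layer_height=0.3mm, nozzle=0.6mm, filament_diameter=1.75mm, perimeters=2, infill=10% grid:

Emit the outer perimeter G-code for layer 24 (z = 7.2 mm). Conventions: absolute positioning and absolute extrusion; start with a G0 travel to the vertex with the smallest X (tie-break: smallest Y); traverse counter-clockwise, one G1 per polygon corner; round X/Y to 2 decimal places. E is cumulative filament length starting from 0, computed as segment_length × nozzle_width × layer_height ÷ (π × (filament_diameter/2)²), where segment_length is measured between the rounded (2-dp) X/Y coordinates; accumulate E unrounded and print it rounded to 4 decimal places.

At z = 7.2 mm: the 5×17 cube contributes its full rectangle. The outline is a single polygon with 4 vertices. Extrusion per mm of travel: 0.6 × 0.3 / (π × 0.875²) = 0.074835. Accumulating E over each segment gives final E = 3.2928.

G0 X0.00 Y0.00 Z7.20
G1 X5.00 Y0.00 E0.3742
G1 X5.00 Y17.00 E1.6464
G1 X0.00 Y17.00 E2.0206
G1 X0.00 Y0.00 E3.2928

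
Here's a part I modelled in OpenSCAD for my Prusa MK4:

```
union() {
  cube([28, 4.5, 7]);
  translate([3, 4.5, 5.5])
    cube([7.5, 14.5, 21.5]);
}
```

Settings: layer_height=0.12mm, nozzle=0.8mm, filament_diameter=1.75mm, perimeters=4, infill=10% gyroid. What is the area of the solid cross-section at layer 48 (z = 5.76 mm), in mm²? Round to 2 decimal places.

234.75 mm²

At z = 5.76 mm: the cube (footprint 28×4.5) is included at this height (area 126.00 mm²); the cube at (3, 4.5) (footprint 7.5×14.5) is included at this height (area 108.75 mm²); Combining (union): the 2 present regions share edge segments without overlapping in area, so areas simply add but the touching pieces fuse into one outline (the shared edge portions become interior and drop out of the boundary) — area = 234.75 mm². Overall, the cross-section is a single solid region. Net area = 234.75 mm².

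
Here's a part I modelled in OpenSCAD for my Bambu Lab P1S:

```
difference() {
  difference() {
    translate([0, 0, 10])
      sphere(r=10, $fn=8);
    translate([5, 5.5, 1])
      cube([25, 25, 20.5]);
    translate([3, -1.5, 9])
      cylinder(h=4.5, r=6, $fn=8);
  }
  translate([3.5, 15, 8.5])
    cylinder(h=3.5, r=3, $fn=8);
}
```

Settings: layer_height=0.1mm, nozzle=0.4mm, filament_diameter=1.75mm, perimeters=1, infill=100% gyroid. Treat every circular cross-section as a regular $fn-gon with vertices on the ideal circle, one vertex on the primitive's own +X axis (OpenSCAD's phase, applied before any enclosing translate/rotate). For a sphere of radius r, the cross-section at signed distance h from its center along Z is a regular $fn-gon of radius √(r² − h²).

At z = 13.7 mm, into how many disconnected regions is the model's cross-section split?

At z = 13.7 mm: the sphere: section is a regular 8-gon, circumradius = √(r²−h²) = √(10²−3.7²) = 9.290; the cube at (5, 5.5) (footprint 25×25) is included at this height; the cylinder at (3, -1.5) does not reach this height (z outside [9, 13.5]); Taking the first minus the rest: starting from the r=10 sphere, the 25×25 cube at (5, 5.5) partially overlaps it — only the 2.42 mm² overlap (of its 625.00 mm²) is removed, clipping the outline — 1 connected region; the cylinder at (3.5, 15) does not reach this height (z outside [8.5, 12]); After the difference (first − rest): none of the subtracted shapes is present at this height, so that combined region is unchanged — 1 connected region. The result has 1 disconnected region.

1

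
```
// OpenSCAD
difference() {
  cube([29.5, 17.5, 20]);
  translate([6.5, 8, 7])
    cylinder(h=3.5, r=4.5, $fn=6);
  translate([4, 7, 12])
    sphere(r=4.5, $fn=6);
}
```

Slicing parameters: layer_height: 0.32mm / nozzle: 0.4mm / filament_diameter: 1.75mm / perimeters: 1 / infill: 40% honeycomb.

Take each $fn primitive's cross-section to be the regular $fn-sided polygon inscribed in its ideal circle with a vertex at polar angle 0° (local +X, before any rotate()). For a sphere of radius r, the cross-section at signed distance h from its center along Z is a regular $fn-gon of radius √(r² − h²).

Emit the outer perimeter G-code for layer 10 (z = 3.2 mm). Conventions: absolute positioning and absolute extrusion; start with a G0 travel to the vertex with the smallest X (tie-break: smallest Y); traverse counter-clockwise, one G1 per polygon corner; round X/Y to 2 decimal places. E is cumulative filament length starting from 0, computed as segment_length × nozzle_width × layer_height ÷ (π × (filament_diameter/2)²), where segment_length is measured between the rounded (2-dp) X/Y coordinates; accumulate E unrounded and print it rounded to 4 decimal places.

At z = 3.2 mm: the 29.5×17.5 cube contributes its full rectangle; the cylinder at (6.5, 8) does not reach this height (z outside [7, 10.5]); the sphere at (4, 7) does not reach this height (|z−center|=8.800 > r=4.5); After the difference (first − rest): none of the subtracted shapes is present at this height, so the 29.5×17.5 cube is unchanged — 1 connected region. The outline is a single polygon with 4 vertices. Extrusion per mm of travel: 0.4 × 0.32 / (π × 0.875²) = 0.053216. Accumulating E over each segment gives final E = 5.0023.

G0 X0.00 Y0.00 Z3.20
G1 X29.50 Y0.00 E1.5699
G1 X29.50 Y17.50 E2.5012
G1 X0.00 Y17.50 E4.0710
G1 X0.00 Y0.00 E5.0023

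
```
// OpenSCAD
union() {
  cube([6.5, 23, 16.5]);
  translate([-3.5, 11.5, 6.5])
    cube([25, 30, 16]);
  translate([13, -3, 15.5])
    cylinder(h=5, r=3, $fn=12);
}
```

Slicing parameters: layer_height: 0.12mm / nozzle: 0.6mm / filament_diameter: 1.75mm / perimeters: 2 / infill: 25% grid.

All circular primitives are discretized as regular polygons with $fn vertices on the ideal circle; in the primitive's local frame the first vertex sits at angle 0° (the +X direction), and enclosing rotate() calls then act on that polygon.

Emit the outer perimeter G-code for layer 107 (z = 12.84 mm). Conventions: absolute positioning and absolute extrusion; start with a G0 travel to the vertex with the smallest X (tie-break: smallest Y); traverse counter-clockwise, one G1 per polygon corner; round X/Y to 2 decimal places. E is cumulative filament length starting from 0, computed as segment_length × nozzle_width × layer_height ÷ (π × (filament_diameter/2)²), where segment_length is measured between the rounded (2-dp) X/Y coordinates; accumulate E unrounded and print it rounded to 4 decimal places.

At z = 12.84 mm: the 6.5×23 cube contributes its full rectangle; the cube at (-3.5, 11.5) is present — its section is the full 25×30 rectangle; the cylinder at (13, -3) is absent (z outside [15.5, 20.5]); Combining (union): the regions partially overlap (shared area 74.75 mm²), so overlapping operands fuse into one piece — 1 connected region. The outline is a single polygon with 8 vertices. Extrusion per mm of travel: 0.6 × 0.12 / (π × 0.875²) = 0.029934. Accumulating E over each segment gives final E = 3.9812.

G0 X-3.50 Y11.50 Z12.84
G1 X0.00 Y11.50 E0.1048
G1 X0.00 Y0.00 E0.4490
G1 X6.50 Y0.00 E0.6436
G1 X6.50 Y11.50 E0.9878
G1 X21.50 Y11.50 E1.4368
G1 X21.50 Y41.50 E2.3349
G1 X-3.50 Y41.50 E3.0832
G1 X-3.50 Y11.50 E3.9812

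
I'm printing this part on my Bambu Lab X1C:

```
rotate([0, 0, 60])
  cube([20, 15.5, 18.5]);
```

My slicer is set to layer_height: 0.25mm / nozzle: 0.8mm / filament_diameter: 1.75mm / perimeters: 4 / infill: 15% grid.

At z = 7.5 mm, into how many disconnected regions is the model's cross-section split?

At z = 7.5 mm: the cube is present — its section is the full 20×15.5 rectangle; (whole slice rotated 60° about Z — lengths, areas and connectivity unchanged). The result has 1 disconnected region.

1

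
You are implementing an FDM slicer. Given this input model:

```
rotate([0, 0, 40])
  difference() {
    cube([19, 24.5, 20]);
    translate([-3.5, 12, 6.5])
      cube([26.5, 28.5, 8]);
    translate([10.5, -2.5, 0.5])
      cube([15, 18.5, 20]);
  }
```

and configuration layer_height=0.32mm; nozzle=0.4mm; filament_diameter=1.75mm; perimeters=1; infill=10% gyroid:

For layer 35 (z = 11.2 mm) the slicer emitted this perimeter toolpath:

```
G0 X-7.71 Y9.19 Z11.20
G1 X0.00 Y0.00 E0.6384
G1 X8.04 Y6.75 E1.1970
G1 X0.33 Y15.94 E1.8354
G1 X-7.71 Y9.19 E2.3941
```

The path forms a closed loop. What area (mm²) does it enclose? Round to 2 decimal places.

125.93 mm²

Apply the shoelace formula to the sequence of (X, Y) vertices; enclosed area = 125.93 mm².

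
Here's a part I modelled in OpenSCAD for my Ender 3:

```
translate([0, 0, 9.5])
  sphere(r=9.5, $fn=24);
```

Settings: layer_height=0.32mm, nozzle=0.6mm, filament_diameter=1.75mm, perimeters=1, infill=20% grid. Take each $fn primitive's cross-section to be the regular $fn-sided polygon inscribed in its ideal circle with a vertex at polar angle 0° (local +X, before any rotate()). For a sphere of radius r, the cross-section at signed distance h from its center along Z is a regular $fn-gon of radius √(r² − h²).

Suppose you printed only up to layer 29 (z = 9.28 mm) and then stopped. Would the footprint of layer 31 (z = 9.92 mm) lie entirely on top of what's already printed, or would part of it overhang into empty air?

Compare the two slices. At z = 9.28: the r=9.5 sphere contributes a regular 24-gon of circumradius √(9.5²−0.22²) = 9.497 (area = (24/2)·9.497²·sin(360°/24) = 280.15 mm²). At z = 9.92: the r=9.5 sphere slices to a regular 24-gon of circumradius 9.491 (√(r²−h²) with h=0.42 from center) (area = (24/2)·9.491²·sin(360°/24) = 279.75 mm²). Checking containment: the cross-section at z = 9.92 is a subset of the cross-section at z = 9.28.

entirely on top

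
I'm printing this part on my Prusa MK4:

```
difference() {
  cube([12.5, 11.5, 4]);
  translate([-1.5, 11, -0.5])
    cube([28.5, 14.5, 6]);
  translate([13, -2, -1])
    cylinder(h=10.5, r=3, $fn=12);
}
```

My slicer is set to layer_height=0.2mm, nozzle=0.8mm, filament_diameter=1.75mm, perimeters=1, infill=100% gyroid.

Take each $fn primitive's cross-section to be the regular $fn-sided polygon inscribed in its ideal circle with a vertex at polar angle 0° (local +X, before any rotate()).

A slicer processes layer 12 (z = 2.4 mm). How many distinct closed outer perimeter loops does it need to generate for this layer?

At z = 2.4 mm: the cube (footprint 12.5×11.5) is included at this height; the cube at (-1.5, 11) is present — its section is the full 28.5×14.5 rectangle; the r=3 cylinder at (13, -2) gives a regular 12-gon of circumradius 3 (constant along its height); Taking the first minus the rest: starting from the 12.5×11.5 cube, the 28.5×14.5 cube at (-1.5, 11) partially overlaps it — only the 6.25 mm² overlap (of its 413.25 mm²) is removed, clipping the outline; the r=3 cylinder at (13, -2) partially overlaps it — only the 0.91 mm² overlap (of its 27.00 mm²) is removed, clipping the outline — 1 connected region. The result has 1 disconnected region.

1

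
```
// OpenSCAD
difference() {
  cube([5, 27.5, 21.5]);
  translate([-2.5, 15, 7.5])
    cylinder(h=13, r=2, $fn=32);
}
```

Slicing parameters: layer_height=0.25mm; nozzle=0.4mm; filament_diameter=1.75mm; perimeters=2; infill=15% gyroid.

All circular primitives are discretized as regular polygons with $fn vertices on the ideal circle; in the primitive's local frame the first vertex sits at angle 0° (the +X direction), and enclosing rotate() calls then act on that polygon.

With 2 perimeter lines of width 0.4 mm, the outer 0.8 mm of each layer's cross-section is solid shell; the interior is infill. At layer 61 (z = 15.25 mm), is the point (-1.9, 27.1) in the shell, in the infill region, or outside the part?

outside

At z = 15.25 mm: the cube is present — its section is the full 5×27.5 rectangle; the r=2 cylinder at (-2.5, 15) gives a regular 32-gon of circumradius 2 (constant along its height); Taking the first minus the rest: starting from the 5×27.5 cube, the r=2 cylinder at (-2.5, 15) misses the remaining region (no effect) — 1 connected region. Overall, the cross-section is a single solid region. The nearest boundary edge runs (0.00, 0.00)→(0.00, 27.50); distance from the point to it = 1.90 mm. The point is not inside any of the regions above, so it lies outside the cross-section (1.90 mm from the nearest boundary).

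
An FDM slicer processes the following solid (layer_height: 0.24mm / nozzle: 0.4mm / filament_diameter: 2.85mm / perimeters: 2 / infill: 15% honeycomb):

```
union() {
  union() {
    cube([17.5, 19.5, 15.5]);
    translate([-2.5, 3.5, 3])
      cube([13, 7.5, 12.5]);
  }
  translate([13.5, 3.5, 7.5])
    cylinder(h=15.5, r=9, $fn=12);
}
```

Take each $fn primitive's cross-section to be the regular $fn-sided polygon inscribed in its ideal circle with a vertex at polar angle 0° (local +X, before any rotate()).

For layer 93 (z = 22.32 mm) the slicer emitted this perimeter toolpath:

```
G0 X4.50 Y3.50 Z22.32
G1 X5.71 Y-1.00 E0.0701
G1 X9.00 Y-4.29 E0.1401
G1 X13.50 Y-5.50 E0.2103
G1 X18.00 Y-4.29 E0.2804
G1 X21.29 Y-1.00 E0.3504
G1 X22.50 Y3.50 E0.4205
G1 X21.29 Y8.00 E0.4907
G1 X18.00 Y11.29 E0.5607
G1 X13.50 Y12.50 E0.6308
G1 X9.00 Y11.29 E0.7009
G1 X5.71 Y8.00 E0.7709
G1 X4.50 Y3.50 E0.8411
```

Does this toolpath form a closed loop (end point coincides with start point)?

yes

Start point (G0): (4.50, 3.50). End point (last G1): the path returns to the start — closed.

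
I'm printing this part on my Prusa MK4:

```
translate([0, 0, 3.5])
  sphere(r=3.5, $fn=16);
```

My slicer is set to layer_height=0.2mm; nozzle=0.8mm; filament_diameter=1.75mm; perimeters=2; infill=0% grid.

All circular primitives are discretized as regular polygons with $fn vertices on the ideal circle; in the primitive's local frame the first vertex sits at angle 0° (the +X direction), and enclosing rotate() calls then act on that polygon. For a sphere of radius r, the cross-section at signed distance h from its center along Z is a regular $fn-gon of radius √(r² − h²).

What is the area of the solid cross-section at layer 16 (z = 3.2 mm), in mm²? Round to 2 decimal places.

At z = 3.2 mm: the sphere: section is a regular 16-gon, circumradius = √(r²−h²) = √(3.5²−0.3²) = 3.487 (area = (16/2)·3.487²·sin(360°/16) = 37.23 mm²). Overall, the cross-section is a single solid region. Net area = 37.23 mm².

37.23 mm²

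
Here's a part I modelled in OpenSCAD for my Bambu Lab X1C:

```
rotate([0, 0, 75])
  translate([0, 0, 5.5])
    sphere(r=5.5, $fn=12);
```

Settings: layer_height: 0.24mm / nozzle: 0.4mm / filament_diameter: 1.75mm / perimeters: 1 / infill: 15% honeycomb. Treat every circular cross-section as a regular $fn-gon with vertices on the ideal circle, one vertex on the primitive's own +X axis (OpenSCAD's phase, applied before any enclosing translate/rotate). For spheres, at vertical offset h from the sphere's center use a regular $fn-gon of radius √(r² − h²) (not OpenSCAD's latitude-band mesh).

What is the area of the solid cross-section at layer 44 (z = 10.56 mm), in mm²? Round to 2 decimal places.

At z = 10.56 mm: the sphere: section is a regular 12-gon, circumradius = √(r²−h²) = √(5.5²−5.06²) = 2.156 (area = (12/2)·2.156²·sin(360°/12) = 13.94 mm²); (whole slice rotated 75° about Z — lengths, areas and connectivity unchanged). Overall, the cross-section is a single solid region. Net area = 13.94 mm².

13.94 mm²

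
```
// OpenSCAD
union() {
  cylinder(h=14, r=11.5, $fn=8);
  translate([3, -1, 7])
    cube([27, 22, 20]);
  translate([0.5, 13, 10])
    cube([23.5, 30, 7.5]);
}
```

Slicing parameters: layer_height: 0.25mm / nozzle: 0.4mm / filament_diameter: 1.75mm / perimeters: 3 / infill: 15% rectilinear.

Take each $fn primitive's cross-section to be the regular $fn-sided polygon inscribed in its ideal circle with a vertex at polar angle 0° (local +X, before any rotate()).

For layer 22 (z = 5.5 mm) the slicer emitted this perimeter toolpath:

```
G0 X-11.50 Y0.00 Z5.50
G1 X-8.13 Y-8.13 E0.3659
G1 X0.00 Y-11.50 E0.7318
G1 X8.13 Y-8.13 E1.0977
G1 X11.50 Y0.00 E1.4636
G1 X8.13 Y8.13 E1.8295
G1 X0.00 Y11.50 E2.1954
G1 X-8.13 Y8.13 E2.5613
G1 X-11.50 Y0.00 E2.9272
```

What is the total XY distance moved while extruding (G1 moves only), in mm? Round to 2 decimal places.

70.41 mm

Sum the Euclidean lengths of each G1 segment: total = 70.41 mm.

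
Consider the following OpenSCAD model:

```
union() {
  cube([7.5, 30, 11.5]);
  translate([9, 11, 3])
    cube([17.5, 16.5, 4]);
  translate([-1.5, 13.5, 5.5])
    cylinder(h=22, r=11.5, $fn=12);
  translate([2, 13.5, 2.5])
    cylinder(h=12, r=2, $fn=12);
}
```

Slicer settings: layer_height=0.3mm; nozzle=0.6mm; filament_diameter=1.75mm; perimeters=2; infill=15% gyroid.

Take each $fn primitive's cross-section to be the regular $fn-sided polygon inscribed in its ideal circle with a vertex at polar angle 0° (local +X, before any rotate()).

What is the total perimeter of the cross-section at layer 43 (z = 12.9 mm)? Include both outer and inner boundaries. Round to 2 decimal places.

At z = 12.9 mm: the cube is not intersected at this z (z outside [0, 11.5]); the cube at (9, 11) is absent (z outside [3, 7]); the r=11.5 cylinder at (-1.5, 13.5) gives a regular 12-gon of circumradius 11.5 (constant along its height) (perimeter = 2·12·11.500·sin(180°/12) = 71.43 mm); the cylinder at (2, 13.5): section is a regular 12-gon, circumradius r=2 (perimeter = 2·12·2.000·sin(180°/12) = 12.42 mm); Merging all regions: the r=2 cylinder at (2, 13.5) lies entirely inside the r=11.5 cylinder at (-1.5, 13.5), so the union is just the r=11.5 cylinder at (-1.5, 13.5) — boundary = 71.43 mm. Overall, the cross-section is a single solid region. Total boundary length (outer) = 71.43 mm.

71.43 mm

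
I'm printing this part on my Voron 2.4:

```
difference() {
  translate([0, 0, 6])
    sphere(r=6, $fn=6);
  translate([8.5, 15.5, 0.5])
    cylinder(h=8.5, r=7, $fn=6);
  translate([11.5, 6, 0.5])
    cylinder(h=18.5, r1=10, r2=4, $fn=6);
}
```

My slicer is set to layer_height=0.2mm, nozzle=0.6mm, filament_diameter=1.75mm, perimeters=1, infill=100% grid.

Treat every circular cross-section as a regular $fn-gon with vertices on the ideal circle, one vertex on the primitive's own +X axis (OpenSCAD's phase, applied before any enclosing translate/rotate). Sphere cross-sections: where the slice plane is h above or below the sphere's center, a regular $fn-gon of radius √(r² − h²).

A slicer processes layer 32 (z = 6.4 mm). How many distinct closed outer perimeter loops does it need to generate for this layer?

1

At z = 6.4 mm: the r=6 sphere slices to a regular 6-gon of circumradius 5.987 (√(r²−h²) with h=0.4 from center); the r=7 cylinder at (8.5, 15.5) gives a regular 6-gon of circumradius 7 (constant along its height); the cone at (11.5, 6) (r1=10→r2=4) has section circumradius 8.086 here — a regular 6-gon; After the difference (first − rest): starting from the r=6 sphere, the r=7 cylinder at (8.5, 15.5) misses the remaining region (no effect); the cone at (11.5, 6) misses the remaining region (no effect) — 1 connected region. The result has 1 disconnected region.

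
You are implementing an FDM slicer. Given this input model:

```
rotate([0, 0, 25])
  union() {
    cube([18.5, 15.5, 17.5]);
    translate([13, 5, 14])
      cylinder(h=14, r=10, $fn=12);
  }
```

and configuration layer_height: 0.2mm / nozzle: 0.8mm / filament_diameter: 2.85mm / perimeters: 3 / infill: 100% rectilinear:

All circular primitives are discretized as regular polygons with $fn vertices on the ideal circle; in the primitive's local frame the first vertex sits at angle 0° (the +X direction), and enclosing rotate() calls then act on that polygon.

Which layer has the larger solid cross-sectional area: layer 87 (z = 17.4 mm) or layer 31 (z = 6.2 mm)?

Layer 87 (z = 17.4): the cube is present — its section is the full 18.5×15.5 rectangle (area 286.75 mm²); the r=10 cylinder at (13, 5) gives a regular 12-gon of circumradius 10 (constant along its height) (area = (12/2)·10.000²·sin(360°/12) = 300.00 mm²); Taking the union: the regions partially overlap — summed areas 586.75 mm² minus the doubly-counted overlap 200.01 mm² gives 386.74 mm² — area = 386.74 mm²; (whole slice rotated 25° about Z — lengths, areas and connectivity unchanged). So its area = 386.74 mm². Layer 31 (z = 6.2): the cube is present — its section is the full 18.5×15.5 rectangle (area 286.75 mm²); the cylinder at (13, 5) is absent (z outside [14, 28]); Combining (union): only the 18.5×15.5 cube is present, so the union is just that shape — area = 286.75 mm²; (whole slice rotated 25° about Z — lengths, areas and connectivity unchanged). So its area = 286.75 mm². Layer 87 is larger (386.74 vs 286.75 mm²).

layer 87 (z = 17.4 mm)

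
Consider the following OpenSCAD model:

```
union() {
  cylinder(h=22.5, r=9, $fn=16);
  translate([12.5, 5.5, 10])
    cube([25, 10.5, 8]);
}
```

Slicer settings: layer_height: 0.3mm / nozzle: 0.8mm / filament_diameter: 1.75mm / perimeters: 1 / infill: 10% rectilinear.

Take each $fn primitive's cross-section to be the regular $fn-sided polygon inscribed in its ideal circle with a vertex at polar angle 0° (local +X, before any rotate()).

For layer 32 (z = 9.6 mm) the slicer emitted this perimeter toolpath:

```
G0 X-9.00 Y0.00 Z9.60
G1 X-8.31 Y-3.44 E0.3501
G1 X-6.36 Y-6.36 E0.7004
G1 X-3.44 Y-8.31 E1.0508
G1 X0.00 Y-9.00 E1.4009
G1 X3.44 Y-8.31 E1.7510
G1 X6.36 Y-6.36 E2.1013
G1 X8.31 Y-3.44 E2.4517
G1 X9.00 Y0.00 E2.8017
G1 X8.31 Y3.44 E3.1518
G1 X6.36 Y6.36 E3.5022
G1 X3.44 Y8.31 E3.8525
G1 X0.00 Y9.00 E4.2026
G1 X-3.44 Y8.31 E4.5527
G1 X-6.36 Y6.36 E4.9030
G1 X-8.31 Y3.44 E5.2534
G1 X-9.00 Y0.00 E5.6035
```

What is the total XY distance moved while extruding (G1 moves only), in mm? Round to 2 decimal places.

56.16 mm

Sum the Euclidean lengths of each G1 segment: total = 56.16 mm.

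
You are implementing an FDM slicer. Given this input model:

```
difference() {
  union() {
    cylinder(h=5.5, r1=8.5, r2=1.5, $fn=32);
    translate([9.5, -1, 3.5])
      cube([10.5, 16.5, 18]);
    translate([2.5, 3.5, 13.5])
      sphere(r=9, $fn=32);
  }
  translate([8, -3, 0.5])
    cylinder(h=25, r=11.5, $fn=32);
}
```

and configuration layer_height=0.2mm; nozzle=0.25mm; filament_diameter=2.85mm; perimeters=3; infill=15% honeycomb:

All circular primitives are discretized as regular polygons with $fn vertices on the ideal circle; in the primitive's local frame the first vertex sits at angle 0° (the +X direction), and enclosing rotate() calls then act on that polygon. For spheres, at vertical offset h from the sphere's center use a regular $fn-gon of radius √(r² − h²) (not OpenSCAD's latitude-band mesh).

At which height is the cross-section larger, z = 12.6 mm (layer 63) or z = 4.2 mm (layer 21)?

Layer 63 (z = 12.6): the cone is absent (z outside [0, 5.5]); the cube at (9.5, -1) is present — its section is the full 10.5×16.5 rectangle (area 173.25 mm²); the sphere at (2.5, 3.5): section is a regular 32-gon, circumradius = √(r²−h²) = √(9²−0.9²) = 8.955 (area = (32/2)·8.955²·sin(360°/32) = 250.31 mm²); Merging all regions: the regions partially overlap — summed areas 423.56 mm² minus the doubly-counted overlap 14.17 mm² gives 409.38 mm² — area = 409.38 mm²; the r=11.5 cylinder at (8, -3) gives a regular 32-gon of circumradius 11.5 (constant along its height) (area = (32/2)·11.500²·sin(360°/32) = 412.81 mm²); Taking the first minus the rest: starting from the result so far (409.38 mm²), the r=11.5 cylinder at (8, -3) partially overlaps it — only the 206.98 mm² overlap (of its 412.81 mm²) is removed, clipping the outline — area = 202.41 mm². So its area = 202.41 mm². Layer 21 (z = 4.2): the cone: at t=0.764 of its height the radius interpolates to r₁+(r₂−r₁)t = 3.155, giving a regular 32-gon of that circumradius (area = (32/2)·3.155²·sin(360°/32) = 31.06 mm²); the 10.5×16.5 cube at (9.5, -1) contributes its full rectangle (area 173.25 mm²); the sphere at (2.5, 3.5) does not reach this height (|z−center|=9.300 > r=9); Taking the union: the 2 present regions are separate (no shared area or edge), so areas and boundary lengths simply add and each stays a separate island — area = 204.31 mm²; the r=11.5 cylinder at (8, -3) gives a regular 32-gon of circumradius 11.5 (constant along its height) (area = (32/2)·11.500²·sin(360°/32) = 412.81 mm²); Taking the first minus the rest: starting from that combined region (204.31 mm²), the r=11.5 cylinder at (8, -3) partially overlaps it — only the 96.90 mm² overlap (of its 412.81 mm²) is removed, clipping the outline — area = 107.41 mm². So its area = 107.41 mm². Layer 63 is larger (202.41 vs 107.41 mm²).

layer 63 (z = 12.6 mm)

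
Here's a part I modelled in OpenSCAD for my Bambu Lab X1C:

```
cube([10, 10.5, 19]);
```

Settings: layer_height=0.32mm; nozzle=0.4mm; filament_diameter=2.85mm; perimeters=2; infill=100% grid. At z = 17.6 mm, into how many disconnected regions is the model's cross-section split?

At z = 17.6 mm: the cube is present — its section is the full 10×10.5 rectangle. The result has 1 disconnected region.

1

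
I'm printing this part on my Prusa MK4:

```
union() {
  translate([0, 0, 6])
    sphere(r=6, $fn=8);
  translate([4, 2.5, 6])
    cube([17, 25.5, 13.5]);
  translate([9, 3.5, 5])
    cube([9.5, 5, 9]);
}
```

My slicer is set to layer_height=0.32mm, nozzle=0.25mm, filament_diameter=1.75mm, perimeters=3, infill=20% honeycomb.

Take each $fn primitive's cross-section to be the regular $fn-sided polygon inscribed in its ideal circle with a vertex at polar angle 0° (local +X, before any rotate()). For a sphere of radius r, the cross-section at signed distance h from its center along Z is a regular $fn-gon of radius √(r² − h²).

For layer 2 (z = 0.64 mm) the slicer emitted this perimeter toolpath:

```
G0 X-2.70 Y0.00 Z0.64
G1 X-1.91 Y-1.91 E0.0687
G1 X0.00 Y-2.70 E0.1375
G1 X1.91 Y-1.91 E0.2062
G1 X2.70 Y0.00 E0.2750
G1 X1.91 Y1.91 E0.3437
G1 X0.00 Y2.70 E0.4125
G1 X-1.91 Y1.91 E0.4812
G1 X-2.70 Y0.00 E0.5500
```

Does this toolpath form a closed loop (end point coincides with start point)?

yes

Start point (G0): (-2.70, 0.00). End point (last G1): the path returns to the start — closed.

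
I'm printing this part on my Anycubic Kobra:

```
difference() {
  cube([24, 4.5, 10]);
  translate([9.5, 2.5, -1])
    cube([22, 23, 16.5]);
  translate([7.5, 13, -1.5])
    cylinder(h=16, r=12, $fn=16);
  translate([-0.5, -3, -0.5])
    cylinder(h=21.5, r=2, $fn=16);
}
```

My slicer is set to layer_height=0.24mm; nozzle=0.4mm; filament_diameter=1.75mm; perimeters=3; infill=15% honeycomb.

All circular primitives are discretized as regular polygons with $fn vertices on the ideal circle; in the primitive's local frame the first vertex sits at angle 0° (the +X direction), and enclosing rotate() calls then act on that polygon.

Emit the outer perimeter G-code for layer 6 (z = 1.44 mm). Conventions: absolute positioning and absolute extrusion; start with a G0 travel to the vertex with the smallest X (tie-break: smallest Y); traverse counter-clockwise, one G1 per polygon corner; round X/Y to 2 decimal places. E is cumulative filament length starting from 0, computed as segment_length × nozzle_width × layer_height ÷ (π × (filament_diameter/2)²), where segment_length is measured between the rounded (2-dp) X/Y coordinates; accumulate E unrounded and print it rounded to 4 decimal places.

At z = 1.44 mm: the 24×4.5 cube contributes its full rectangle; the cube at (9.5, 2.5) (footprint 22×23) is included at this height; the r=12 cylinder at (7.5, 13) gives a regular 16-gon of circumradius 12 (constant along its height); the r=2 cylinder at (-0.5, -3) gives a regular 16-gon of circumradius 2 (constant along its height); Subtracting the remaining from the first: starting from the 24×4.5 cube, the 22×23 cube at (9.5, 2.5) partially overlaps it — only the 29.00 mm² overlap (of its 506.00 mm²) is removed, clipping the outline; the r=12 cylinder at (7.5, 13) partially overlaps it — only the 27.72 mm² overlap (of its 440.85 mm²) is removed, clipping the outline; the r=2 cylinder at (-0.5, -3) misses the remaining region (no effect) — 1 connected region. The outline is a single polygon with 8 vertices. Extrusion per mm of travel: 0.4 × 0.24 / (π × 0.875²) = 0.039912. Accumulating E over each segment gives final E = 2.2076.

G0 X0.00 Y0.00 Z1.44
G1 X24.00 Y0.00 E0.9579
G1 X24.00 Y2.50 E1.0577
G1 X12.97 Y2.50 E1.4979
G1 X12.09 Y1.91 E1.5402
G1 X7.50 Y1.00 E1.7270
G1 X2.91 Y1.91 E1.9137
G1 X0.00 Y3.86 E2.0535
G1 X0.00 Y0.00 E2.2076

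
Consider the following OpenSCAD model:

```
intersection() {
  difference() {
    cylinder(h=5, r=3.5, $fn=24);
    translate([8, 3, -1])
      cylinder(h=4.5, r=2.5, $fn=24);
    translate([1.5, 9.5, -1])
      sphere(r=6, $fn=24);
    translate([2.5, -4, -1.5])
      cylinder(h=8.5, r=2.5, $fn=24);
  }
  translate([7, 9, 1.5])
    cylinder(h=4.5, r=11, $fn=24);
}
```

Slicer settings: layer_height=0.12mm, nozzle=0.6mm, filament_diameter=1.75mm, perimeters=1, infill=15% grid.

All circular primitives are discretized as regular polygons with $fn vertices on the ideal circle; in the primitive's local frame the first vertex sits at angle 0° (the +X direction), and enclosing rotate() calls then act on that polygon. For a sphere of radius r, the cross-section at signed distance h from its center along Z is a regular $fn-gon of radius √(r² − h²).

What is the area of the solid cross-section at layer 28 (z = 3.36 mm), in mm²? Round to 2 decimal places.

14.56 mm²

At z = 3.36 mm: the cylinder: section is a regular 24-gon, circumradius r=3.5 (area = (24/2)·3.500²·sin(360°/24) = 38.05 mm²); the r=2.5 cylinder at (8, 3) gives a regular 24-gon of circumradius 2.5 (constant along its height) (area = (24/2)·2.500²·sin(360°/24) = 19.41 mm²); the r=6 sphere at (1.5, 9.5) contributes a regular 24-gon of circumradius √(6²−4.36²) = 4.122 (area = (24/2)·4.122²·sin(360°/24) = 52.77 mm²); the r=2.5 cylinder at (2.5, -4) contributes a regular 24-gon of circumradius 2.5 (area = (24/2)·2.500²·sin(360°/24) = 19.41 mm²); After the difference (first − rest): starting from the r=3.5 cylinder (38.05 mm²), the r=2.5 cylinder at (8, 3) misses the remaining region (no effect); the r=6 sphere at (1.5, 9.5) misses the remaining region (no effect); the r=2.5 cylinder at (2.5, -4) partially overlaps it — only the 3.05 mm² overlap (of its 19.41 mm²) is removed, clipping the outline — area = 34.99 mm²; the cylinder at (7, 9): section is a regular 24-gon, circumradius r=11 (area = (24/2)·11.000²·sin(360°/24) = 375.81 mm²); After intersecting: the r=11 cylinder at (7, 9) partially overlaps that combined region; clipping to the common part keeps 14.56 mm² — area = 14.56 mm². Overall, the cross-section is a single solid region. Net area = 14.56 mm².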